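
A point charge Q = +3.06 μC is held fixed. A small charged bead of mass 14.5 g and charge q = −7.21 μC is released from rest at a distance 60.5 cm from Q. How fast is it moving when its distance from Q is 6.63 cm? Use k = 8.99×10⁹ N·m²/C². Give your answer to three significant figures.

Only the electrostatic force acts, so mechanical energy is conserved: ½mv² = U₁ − U₂ = kQq(1/r₁ − 1/r₂).
U₁ − U₂ = (8.99×10⁹ N·m²/C²)(3.06×10⁻⁶ C)(-7.21×10⁻⁶ C)(1/0.605 − 1/0.0663) = 2.66 J.
v = √(2·2.66/0.0145) = 19.2 m/s.

19.2 m/s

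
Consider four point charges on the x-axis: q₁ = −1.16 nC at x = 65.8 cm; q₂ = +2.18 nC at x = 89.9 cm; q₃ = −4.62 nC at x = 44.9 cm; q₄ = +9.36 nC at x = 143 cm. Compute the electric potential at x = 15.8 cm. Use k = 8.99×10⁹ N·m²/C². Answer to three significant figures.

Electric potential is a scalar, so the contributions from each charge add algebraically: V = Σ kqᵢ/rᵢ.
Distances from the field point to each charge: r₁ = 0.500 m, r₂ = 0.741 m, r₃ = 0.291 m, r₄ = 1.27 m.
V = k[(-1.16×10⁻⁹)/(0.500) + (2.18×10⁻⁹)/(0.741) + (-4.62×10⁻⁹)/(0.291) + (9.36×10⁻⁹)/(1.27)] = -71.0 V.

-71.0 V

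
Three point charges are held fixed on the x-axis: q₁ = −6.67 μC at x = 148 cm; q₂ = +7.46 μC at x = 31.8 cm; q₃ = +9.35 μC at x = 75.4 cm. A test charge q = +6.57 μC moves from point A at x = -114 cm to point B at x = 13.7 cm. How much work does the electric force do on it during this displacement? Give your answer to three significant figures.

The work done by the electric force is W_field = −ΔU = −q(V_B − V_A) = q(V_A − V_B).
At A: distances to the source charges are 2.62 m, 1.46 m, 1.89 m; V_A = Σ kqᵢ/rᵢ = 6.75×10⁴ V.
At B: distances to the source charges are 1.34 m, 0.181 m, 0.617 m; V_B = Σ kqᵢ/rᵢ = 4.62×10⁵ V.
ΔV = V_B − V_A = 3.95×10⁵ V.
W_field = −qΔV = −(6.57×10⁻⁶ C)(3.95×10⁵ V) = -2.59 J.

-2.59 J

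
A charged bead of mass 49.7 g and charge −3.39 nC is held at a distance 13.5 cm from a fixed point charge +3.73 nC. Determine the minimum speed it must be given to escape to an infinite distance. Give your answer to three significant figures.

5.82×10⁻³ m/s

To just escape, total mechanical energy must reach zero at infinity: ½mv²_min + U = 0, so ½mv²_min = −U = |kQq|/r.
|U| = |kQq|/r = (8.99×10⁹ N·m²/C²)(3.73×10⁻⁹)(3.39×10⁻⁹)/(0.135) = 8.42×10⁻⁷ J.
v_min = √(2|U|/m) = √(2·8.42×10⁻⁷/0.0497) = 5.82×10⁻³ m/s.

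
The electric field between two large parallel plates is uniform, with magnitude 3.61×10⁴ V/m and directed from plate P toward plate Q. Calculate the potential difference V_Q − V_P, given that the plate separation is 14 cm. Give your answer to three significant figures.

In a uniform field, potential decreases in the direction of E: ΔV = −E·d for a displacement d parallel to E.
Going from P to Q is a displacement of 14 cm along the field, so V_Q − V_P = −Ed = -5050 V.

-5050 V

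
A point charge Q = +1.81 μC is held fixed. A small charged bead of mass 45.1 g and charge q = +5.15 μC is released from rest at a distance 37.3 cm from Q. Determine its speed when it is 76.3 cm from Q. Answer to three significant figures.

Only the electrostatic force acts, so mechanical energy is conserved: ½mv² = U₁ − U₂ = kQq(1/r₁ − 1/r₂).
U₁ − U₂ = (8.99×10⁹ N·m²/C²)(1.81×10⁻⁶ C)(5.15×10⁻⁶ C)(1/0.373 − 1/0.763) = 0.115 J.
v = √(2·0.115/0.0451) = 2.26 m/s.

2.26 m/s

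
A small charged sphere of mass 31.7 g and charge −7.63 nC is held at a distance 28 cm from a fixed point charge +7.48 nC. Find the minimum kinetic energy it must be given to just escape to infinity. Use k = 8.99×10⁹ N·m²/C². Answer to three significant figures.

To just escape, total mechanical energy must reach zero at infinity: ½mv²_min + U = 0, so ½mv²_min = −U = |kQq|/r.
|U| = |kQq|/r = (8.99×10⁹ N·m²/C²)(7.48×10⁻⁹)(7.63×10⁻⁹)/(0.280) = 1.83×10⁻⁶ J.

1.83×10⁻⁶ J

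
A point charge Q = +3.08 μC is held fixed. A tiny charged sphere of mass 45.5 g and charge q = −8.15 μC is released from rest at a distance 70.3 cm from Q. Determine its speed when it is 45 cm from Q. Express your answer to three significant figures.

Only the electrostatic force acts, so mechanical energy is conserved: ½mv² = U₁ − U₂ = kQq(1/r₁ − 1/r₂).
U₁ − U₂ = (8.99×10⁹ N·m²/C²)(3.08×10⁻⁶ C)(-8.15×10⁻⁶ C)(1/0.703 − 1/0.450) = 0.180 J.
v = √(2·0.180/0.0455) = 2.82 m/s.

2.82 m/s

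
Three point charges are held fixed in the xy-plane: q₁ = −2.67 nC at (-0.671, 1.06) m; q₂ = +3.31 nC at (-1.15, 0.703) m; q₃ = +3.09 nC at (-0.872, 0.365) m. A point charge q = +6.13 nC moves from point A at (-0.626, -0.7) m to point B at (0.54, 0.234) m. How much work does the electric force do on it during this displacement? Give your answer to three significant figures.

The work done by the electric force is W_field = −ΔU = −q(V_B − V_A) = q(V_A − V_B).
At A: distances to the source charges are 1.76 m, 1.50 m, 1.09 m; V_A = Σ kqᵢ/rᵢ = 31.6 V.
At B: distances to the source charges are 1.47 m, 1.75 m, 1.42 m; V_B = Σ kqᵢ/rᵢ = 20.2 V.
ΔV = V_B − V_A = -11.5 V.
W_field = −qΔV = −(6.13×10⁻⁹ C)(-11.5 V) = 7.03×10⁻⁸ J.

7.03×10⁻⁸ J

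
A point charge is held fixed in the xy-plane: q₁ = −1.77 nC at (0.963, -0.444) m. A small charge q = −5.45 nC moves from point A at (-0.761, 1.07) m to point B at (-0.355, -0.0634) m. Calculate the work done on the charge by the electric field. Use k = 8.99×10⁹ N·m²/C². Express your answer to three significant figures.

-2.54×10⁻⁸ J

The work done by the electric force is W_field = −ΔU = −q(V_B − V_A) = q(V_A − V_B).
At A: distance to the source charge is 2.29 m; V_A = kq₁/r = -6.94 V.
At B: distance to the source charge is 1.37 m; V_B = kq₁/r = -11.6 V.
ΔV = V_B − V_A = -4.66 V.
W_field = −qΔV = −(-5.45×10⁻⁹ C)(-4.66 V) = -2.54×10⁻⁸ J.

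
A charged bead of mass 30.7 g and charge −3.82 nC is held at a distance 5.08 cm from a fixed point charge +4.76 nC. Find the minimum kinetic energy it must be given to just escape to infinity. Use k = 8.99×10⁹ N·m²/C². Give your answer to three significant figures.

3.22×10⁻⁶ J

To just escape, total mechanical energy must reach zero at infinity: ½mv²_min + U = 0, so ½mv²_min = −U = |kQq|/r.
|U| = |kQq|/r = (8.99×10⁹ N·m²/C²)(4.76×10⁻⁹)(3.82×10⁻⁹)/(0.0508) = 3.22×10⁻⁶ J.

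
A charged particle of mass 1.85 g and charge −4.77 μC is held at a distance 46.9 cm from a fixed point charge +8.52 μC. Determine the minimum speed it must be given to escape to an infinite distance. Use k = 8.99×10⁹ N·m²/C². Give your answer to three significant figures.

29.0 m/s

To just escape, total mechanical energy must reach zero at infinity: ½mv²_min + U = 0, so ½mv²_min = −U = |kQq|/r.
|U| = |kQq|/r = (8.99×10⁹ N·m²/C²)(8.52×10⁻⁶)(4.77×10⁻⁶)/(0.469) = 0.779 J.
v_min = √(2|U|/m) = √(2·0.779/1.85×10⁻³) = 29.0 m/s.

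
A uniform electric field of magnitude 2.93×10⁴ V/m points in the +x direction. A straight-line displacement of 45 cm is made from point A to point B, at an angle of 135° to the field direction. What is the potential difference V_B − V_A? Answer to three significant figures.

9320 V

Only the component of displacement along E changes the potential: ΔV = −E·d·cosθ.
ΔV = −(2.93×10⁴ V/m)(0.450 m)cos135° = 9320 V.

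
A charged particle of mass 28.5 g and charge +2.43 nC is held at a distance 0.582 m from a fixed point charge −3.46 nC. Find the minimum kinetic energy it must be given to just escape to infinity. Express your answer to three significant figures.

1.30×10⁻⁷ J

To just escape, total mechanical energy must reach zero at infinity: ½mv²_min + U = 0, so ½mv²_min = −U = |kQq|/r.
|U| = |kQq|/r = (8.99×10⁹ N·m²/C²)(3.46×10⁻⁹)(2.43×10⁻⁹)/(0.582) = 1.30×10⁻⁷ J.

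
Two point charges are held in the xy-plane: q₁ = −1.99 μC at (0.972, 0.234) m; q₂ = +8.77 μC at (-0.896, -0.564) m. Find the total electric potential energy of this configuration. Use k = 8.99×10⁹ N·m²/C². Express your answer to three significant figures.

The assembly work is the sum of pairwise potential energies, U = Σ_{i<j} kqᵢqⱼ/rᵢⱼ.
Pair separations: r₁₂ = 2.03 m.
U = (-0.0772) = -0.0772 J.

-0.0772 J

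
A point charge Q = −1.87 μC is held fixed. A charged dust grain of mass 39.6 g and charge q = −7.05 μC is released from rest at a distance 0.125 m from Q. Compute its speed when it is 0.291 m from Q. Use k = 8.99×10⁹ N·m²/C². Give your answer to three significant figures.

Only the electrostatic force acts, so mechanical energy is conserved: ½mv² = U₁ − U₂ = kQq(1/r₁ − 1/r₂).
U₁ − U₂ = (8.99×10⁹ N·m²/C²)(-1.87×10⁻⁶ C)(-7.05×10⁻⁶ C)(1/0.125 − 1/0.291) = 0.541 J.
v = √(2·0.541/0.0396) = 5.23 m/s.

5.23 m/s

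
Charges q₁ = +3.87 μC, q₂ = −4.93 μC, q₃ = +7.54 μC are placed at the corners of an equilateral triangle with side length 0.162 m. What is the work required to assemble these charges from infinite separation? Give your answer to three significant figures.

The assembly work is the sum of pairwise potential energies, U = Σ_{i<j} kqᵢqⱼ/rᵢⱼ.
All three pair separations equal the side length, 0.162 m.
U = (-1.06) + (1.62) + (-2.06) = -1.50 J.

-1.50 J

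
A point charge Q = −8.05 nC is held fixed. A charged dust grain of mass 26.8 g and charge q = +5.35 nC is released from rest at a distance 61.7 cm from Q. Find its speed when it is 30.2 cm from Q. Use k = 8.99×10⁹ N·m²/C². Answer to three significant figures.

Only the electrostatic force acts, so mechanical energy is conserved: ½mv² = U₁ − U₂ = kQq(1/r₁ − 1/r₂).
U₁ − U₂ = (8.99×10⁹ N·m²/C²)(-8.05×10⁻⁹ C)(5.35×10⁻⁹ C)(1/0.617 − 1/0.302) = 6.55×10⁻⁷ J.
v = √(2·6.55×10⁻⁷/0.0268) = 6.99×10⁻³ m/s.

6.99×10⁻³ m/s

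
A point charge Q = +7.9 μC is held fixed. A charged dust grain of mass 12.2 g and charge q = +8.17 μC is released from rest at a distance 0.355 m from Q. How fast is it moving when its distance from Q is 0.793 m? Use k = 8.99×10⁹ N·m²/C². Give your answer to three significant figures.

12.2 m/s

Only the electrostatic force acts, so mechanical energy is conserved: ½mv² = U₁ − U₂ = kQq(1/r₁ − 1/r₂).
U₁ − U₂ = (8.99×10⁹ N·m²/C²)(7.90×10⁻⁶ C)(8.17×10⁻⁶ C)(1/0.355 − 1/0.793) = 0.903 J.
v = √(2·0.903/0.0122) = 12.2 m/s.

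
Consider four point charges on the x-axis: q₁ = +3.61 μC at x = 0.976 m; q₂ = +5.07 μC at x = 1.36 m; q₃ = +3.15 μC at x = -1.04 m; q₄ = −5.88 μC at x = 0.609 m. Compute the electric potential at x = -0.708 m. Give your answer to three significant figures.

Electric potential is a scalar, so the contributions from each charge add algebraically: V = Σ kqᵢ/rᵢ.
Distances from the field point to each charge: r₁ = 1.68 m, r₂ = 2.07 m, r₃ = 0.332 m, r₄ = 1.32 m.
V = k[(3.61×10⁻⁶)/(1.68) + (5.07×10⁻⁶)/(2.07) + (3.15×10⁻⁶)/(0.332) + (-5.88×10⁻⁶)/(1.32)] = 8.65×10⁴ V.

8.65×10⁴ V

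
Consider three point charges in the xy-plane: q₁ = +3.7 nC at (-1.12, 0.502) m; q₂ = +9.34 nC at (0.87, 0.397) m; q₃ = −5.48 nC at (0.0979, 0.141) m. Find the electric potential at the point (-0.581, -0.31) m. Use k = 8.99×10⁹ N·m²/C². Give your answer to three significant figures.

Electric potential is a scalar, so the contributions from each charge add algebraically: V = Σ kqᵢ/rᵢ.
Distances from the field point to each charge: r₁ = 0.975 m, r₂ = 1.61 m, r₃ = 0.815 m.
V = k[(3.70×10⁻⁹)/(0.975) + (9.34×10⁻⁹)/(1.61) + (-5.48×10⁻⁹)/(0.815)] = 25.7 V.

25.7 V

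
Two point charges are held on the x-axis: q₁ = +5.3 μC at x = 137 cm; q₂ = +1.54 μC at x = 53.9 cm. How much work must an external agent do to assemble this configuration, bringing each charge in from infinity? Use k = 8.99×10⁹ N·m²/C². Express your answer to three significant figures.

0.0883 J

The assembly work is the sum of pairwise potential energies, U = Σ_{i<j} kqᵢqⱼ/rᵢⱼ.
Pair separations: r₁₂ = 0.831 m.
U = (0.0883) = 0.0883 J.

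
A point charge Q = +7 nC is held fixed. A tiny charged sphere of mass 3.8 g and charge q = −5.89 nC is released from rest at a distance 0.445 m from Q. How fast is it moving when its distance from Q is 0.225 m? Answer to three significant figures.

Only the electrostatic force acts, so mechanical energy is conserved: ½mv² = U₁ − U₂ = kQq(1/r₁ − 1/r₂).
U₁ − U₂ = (8.99×10⁹ N·m²/C²)(7.00×10⁻⁹ C)(-5.89×10⁻⁹ C)(1/0.445 − 1/0.225) = 8.14×10⁻⁷ J.
v = √(2·8.14×10⁻⁷/3.80×10⁻³) = 0.0207 m/s.

0.0207 m/s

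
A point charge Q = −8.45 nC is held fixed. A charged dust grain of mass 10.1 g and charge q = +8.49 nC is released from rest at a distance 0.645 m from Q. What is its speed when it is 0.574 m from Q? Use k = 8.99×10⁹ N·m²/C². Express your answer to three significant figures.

Only the electrostatic force acts, so mechanical energy is conserved: ½mv² = U₁ − U₂ = kQq(1/r₁ − 1/r₂).
U₁ − U₂ = (8.99×10⁹ N·m²/C²)(-8.45×10⁻⁹ C)(8.49×10⁻⁹ C)(1/0.645 − 1/0.574) = 1.24×10⁻⁷ J.
v = √(2·1.24×10⁻⁷/0.0101) = 4.95×10⁻³ m/s.

4.95×10⁻³ m/s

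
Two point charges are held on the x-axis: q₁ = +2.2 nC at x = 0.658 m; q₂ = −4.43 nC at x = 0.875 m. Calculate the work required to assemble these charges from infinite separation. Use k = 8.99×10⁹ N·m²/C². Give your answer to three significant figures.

-4.04×10⁻⁷ J

The work to assemble the configuration equals its total potential energy, U = Σ kqᵢqⱼ/rᵢⱼ over all pairs.
Pair separations: r₁₂ = 0.217 m.
U = (-4.04×10⁻⁷) = -4.04×10⁻⁷ J.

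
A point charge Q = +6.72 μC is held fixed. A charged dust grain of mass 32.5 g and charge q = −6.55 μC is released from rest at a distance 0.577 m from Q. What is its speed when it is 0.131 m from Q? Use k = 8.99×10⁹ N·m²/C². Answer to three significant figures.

12.0 m/s

Only the electrostatic force acts, so mechanical energy is conserved: ½mv² = U₁ − U₂ = kQq(1/r₁ − 1/r₂).
U₁ − U₂ = (8.99×10⁹ N·m²/C²)(6.72×10⁻⁶ C)(-6.55×10⁻⁶ C)(1/0.577 − 1/0.131) = 2.33 J.
v = √(2·2.33/0.0325) = 12.0 m/s.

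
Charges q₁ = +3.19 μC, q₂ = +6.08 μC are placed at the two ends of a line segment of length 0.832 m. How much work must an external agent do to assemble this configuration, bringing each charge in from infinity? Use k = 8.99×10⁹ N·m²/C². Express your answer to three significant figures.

0.210 J

The work to assemble the configuration equals its total potential energy, U = Σ kqᵢqⱼ/rᵢⱼ over all pairs.
The separation is r = 0.832 m.
U = (0.210) = 0.210 J.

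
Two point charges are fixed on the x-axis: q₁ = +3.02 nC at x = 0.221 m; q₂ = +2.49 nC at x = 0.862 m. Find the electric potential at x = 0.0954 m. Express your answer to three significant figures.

245 V

Electric potential is a scalar, so the contributions from each charge add algebraically: V = Σ kqᵢ/rᵢ.
Distances from the field point to each charge: r₁ = 0.126 m, r₂ = 0.767 m.
V = k[(3.02×10⁻⁹)/(0.126) + (2.49×10⁻⁹)/(0.767)] = 245 V.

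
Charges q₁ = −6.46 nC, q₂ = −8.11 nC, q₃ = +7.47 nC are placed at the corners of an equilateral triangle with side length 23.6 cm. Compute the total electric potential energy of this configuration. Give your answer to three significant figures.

The work to assemble the configuration equals its total potential energy, U = Σ kqᵢqⱼ/rᵢⱼ over all pairs.
All three pair separations equal the side length, 0.236 m.
U = (2.00×10⁻⁶) + (-1.84×10⁻⁶) + (-2.31×10⁻⁶) = -2.15×10⁻⁶ J.

-2.15×10⁻⁶ J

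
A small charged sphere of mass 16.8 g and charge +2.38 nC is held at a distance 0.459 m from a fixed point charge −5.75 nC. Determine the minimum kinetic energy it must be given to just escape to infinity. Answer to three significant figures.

2.68×10⁻⁷ J

To just escape, total mechanical energy must reach zero at infinity: ½mv²_min + U = 0, so ½mv²_min = −U = |kQq|/r.
|U| = |kQq|/r = (8.99×10⁹ N·m²/C²)(5.75×10⁻⁹)(2.38×10⁻⁹)/(0.459) = 2.68×10⁻⁷ J.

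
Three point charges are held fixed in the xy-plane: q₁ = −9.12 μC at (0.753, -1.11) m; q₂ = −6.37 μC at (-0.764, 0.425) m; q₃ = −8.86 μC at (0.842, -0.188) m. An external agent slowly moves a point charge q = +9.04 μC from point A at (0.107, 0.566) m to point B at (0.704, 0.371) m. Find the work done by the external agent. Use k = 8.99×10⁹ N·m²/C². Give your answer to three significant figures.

For quasistatic motion the external work equals the change in potential energy: W_ext = qΔV = q(V_B − V_A).
At A: distances to the source charges are 1.80 m, 0.882 m, 1.05 m; V_A = Σ kqᵢ/rᵢ = -1.86×10⁵ V.
At B: distances to the source charges are 1.48 m, 1.47 m, 0.576 m; V_B = Σ kqᵢ/rᵢ = -2.33×10⁵ V.
ΔV = V_B − V_A = -4.65×10⁴ V.
W_ext = qΔV = (9.04×10⁻⁶ C)(-4.65×10⁴ V) = -0.420 J.

-0.420 J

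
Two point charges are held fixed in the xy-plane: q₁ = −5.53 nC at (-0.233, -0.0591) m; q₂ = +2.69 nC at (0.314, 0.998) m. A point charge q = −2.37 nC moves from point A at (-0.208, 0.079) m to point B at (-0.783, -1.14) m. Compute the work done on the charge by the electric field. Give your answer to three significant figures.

7.12×10⁻⁷ J

The work done by the electric force is W_field = −ΔU = −q(V_B − V_A) = q(V_A − V_B).
At A: distances to the source charges are 0.140 m, 1.06 m; V_A = Σ kqᵢ/rᵢ = -331 V.
At B: distances to the source charges are 1.21 m, 2.40 m; V_B = Σ kqᵢ/rᵢ = -30.9 V.
ΔV = V_B − V_A = 300 V.
W_field = −qΔV = −(-2.37×10⁻⁹ C)(300 V) = 7.12×10⁻⁷ J.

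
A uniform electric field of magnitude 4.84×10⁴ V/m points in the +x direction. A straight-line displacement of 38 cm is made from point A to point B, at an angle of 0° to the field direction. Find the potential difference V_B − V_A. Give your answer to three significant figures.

Only the component of displacement along E changes the potential: ΔV = −E·d·cosθ.
ΔV = −(4.84×10⁴ V/m)(0.380 m)cos0° = -1.84×10⁴ V.

-1.84×10⁴ V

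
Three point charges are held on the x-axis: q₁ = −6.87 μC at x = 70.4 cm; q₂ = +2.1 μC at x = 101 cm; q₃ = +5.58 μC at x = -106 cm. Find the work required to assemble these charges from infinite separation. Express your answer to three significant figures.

The assembly work is the sum of pairwise potential energies, U = Σ_{i<j} kqᵢqⱼ/rᵢⱼ.
Pair separations: r₁₂ = 0.306 m, r₁₃ = 1.76 m, r₂₃ = 2.07 m.
U = (-0.424) + (-0.195) + (0.0509) = -0.568 J.

-0.568 J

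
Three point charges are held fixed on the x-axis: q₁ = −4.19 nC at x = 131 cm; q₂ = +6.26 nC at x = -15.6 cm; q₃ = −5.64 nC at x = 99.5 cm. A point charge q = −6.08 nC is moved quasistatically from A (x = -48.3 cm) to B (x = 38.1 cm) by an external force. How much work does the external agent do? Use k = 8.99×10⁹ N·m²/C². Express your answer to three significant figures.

For quasistatic motion the external work equals the change in potential energy: W_ext = qΔV = q(V_B − V_A).
At A: distances to the source charges are 1.79 m, 0.327 m, 1.48 m; V_A = Σ kqᵢ/rᵢ = 117 V.
At B: distances to the source charges are 0.929 m, 0.537 m, 0.614 m; V_B = Σ kqᵢ/rᵢ = -18.3 V.
ΔV = V_B − V_A = -135 V.
W_ext = qΔV = (-6.08×10⁻⁹ C)(-135 V) = 8.21×10⁻⁷ J.

8.21×10⁻⁷ J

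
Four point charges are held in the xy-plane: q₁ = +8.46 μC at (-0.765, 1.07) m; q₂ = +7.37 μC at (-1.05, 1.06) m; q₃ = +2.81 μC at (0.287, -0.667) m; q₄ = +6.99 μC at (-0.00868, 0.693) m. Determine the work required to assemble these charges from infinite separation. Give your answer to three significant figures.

3.33 J

The assembly work is the sum of pairwise potential energies, U = Σ_{i<j} kqᵢqⱼ/rᵢⱼ.
Pair separations: r₁₂ = 0.285 m, r₁₃ = 2.03 m, r₁₄ = 0.845 m, r₂₃ = 2.18 m, r₂₄ = 1.10 m, r₃₄ = 1.39 m.
Summing all 6 pair terms gives U = 3.33 J.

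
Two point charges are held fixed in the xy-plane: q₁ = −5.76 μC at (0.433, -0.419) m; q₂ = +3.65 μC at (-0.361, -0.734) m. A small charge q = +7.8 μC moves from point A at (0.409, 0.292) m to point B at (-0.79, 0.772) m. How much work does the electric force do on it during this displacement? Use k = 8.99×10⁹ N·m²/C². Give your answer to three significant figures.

The work done by the electric force is W_field = −ΔU = −q(V_B − V_A) = q(V_A − V_B).
At A: distances to the source charges are 0.711 m, 1.28 m; V_A = Σ kqᵢ/rᵢ = -4.72×10⁴ V.
At B: distances to the source charges are 1.71 m, 1.57 m; V_B = Σ kqᵢ/rᵢ = -9380 V.
ΔV = V_B − V_A = 3.78×10⁴ V.
W_field = −qΔV = −(7.80×10⁻⁶ C)(3.78×10⁴ V) = -0.295 J.

-0.295 J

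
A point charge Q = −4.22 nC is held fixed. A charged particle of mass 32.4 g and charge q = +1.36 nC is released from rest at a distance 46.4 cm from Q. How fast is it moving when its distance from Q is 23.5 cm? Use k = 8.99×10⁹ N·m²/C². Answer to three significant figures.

Only the electrostatic force acts, so mechanical energy is conserved: ½mv² = U₁ − U₂ = kQq(1/r₁ − 1/r₂).
U₁ − U₂ = (8.99×10⁹ N·m²/C²)(-4.22×10⁻⁹ C)(1.36×10⁻⁹ C)(1/0.464 − 1/0.235) = 1.08×10⁻⁷ J.
v = √(2·1.08×10⁻⁷/0.0324) = 2.59×10⁻³ m/s.

2.59×10⁻³ m/s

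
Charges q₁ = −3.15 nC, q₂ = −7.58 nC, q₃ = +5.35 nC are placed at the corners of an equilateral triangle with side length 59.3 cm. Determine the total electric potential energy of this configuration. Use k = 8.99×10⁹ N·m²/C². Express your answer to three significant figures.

-5.08×10⁻⁷ J

The assembly work is the sum of pairwise potential energies, U = Σ_{i<j} kqᵢqⱼ/rᵢⱼ.
All three pair separations equal the side length, 0.593 m.
U = (3.62×10⁻⁷) + (-2.55×10⁻⁷) + (-6.15×10⁻⁷) = -5.08×10⁻⁷ J.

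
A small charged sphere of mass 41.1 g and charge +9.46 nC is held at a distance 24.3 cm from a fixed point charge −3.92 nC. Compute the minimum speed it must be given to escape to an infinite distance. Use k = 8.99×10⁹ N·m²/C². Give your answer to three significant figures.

To just escape, total mechanical energy must reach zero at infinity: ½mv²_min + U = 0, so ½mv²_min = −U = |kQq|/r.
|U| = |kQq|/r = (8.99×10⁹ N·m²/C²)(3.92×10⁻⁹)(9.46×10⁻⁹)/(0.243) = 1.37×10⁻⁶ J.
v_min = √(2|U|/m) = √(2·1.37×10⁻⁶/0.0411) = 8.17×10⁻³ m/s.

8.17×10⁻³ m/s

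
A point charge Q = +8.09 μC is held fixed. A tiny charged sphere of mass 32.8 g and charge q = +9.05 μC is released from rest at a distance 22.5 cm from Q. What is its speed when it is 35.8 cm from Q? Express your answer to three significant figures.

8.14 m/s

Only the electrostatic force acts, so mechanical energy is conserved: ½mv² = U₁ − U₂ = kQq(1/r₁ − 1/r₂).
U₁ − U₂ = (8.99×10⁹ N·m²/C²)(8.09×10⁻⁶ C)(9.05×10⁻⁶ C)(1/0.225 − 1/0.358) = 1.09 J.
v = √(2·1.09/0.0328) = 8.14 m/s.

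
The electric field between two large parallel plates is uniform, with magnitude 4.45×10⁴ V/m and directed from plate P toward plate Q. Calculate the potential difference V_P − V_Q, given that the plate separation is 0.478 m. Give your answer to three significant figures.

2.13×10⁴ V

In a uniform field, potential decreases in the direction of E: ΔV = −E·d for a displacement d parallel to E.
Going from Q to P is a displacement of 0.478 m opposite to the field, so V_P − V_Q = +Ed = 2.13×10⁴ V.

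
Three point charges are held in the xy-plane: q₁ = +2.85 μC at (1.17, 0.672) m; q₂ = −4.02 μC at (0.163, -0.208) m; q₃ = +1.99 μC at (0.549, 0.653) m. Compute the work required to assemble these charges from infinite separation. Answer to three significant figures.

The work to assemble the configuration equals its total potential energy, U = Σ kqᵢqⱼ/rᵢⱼ over all pairs.
Pair separations: r₁₂ = 1.34 m, r₁₃ = 0.621 m, r₂₃ = 0.944 m.
U = (-0.0770) + (0.0821) + (-0.0762) = -0.0712 J.

-0.0712 J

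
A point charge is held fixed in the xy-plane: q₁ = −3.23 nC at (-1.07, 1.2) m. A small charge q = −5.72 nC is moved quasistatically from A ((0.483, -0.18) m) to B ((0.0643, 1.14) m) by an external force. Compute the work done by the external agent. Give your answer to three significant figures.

For quasistatic motion the external work equals the change in potential energy: W_ext = qΔV = q(V_B − V_A).
At A: distance to the source charge is 2.08 m; V_A = kq₁/r = -14.0 V.
At B: distance to the source charge is 1.14 m; V_B = kq₁/r = -25.6 V.
ΔV = V_B − V_A = -11.6 V.
W_ext = qΔV = (-5.72×10⁻⁹ C)(-11.6 V) = 6.63×10⁻⁸ J.

6.63×10⁻⁸ J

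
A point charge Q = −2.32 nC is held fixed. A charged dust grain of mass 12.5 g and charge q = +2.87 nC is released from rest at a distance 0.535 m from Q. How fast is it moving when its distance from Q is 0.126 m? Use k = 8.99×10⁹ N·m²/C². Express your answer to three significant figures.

7.62×10⁻³ m/s

Only the electrostatic force acts, so mechanical energy is conserved: ½mv² = U₁ − U₂ = kQq(1/r₁ − 1/r₂).
U₁ − U₂ = (8.99×10⁹ N·m²/C²)(-2.32×10⁻⁹ C)(2.87×10⁻⁹ C)(1/0.535 − 1/0.126) = 3.63×10⁻⁷ J.
v = √(2·3.63×10⁻⁷/0.0125) = 7.62×10⁻³ m/s.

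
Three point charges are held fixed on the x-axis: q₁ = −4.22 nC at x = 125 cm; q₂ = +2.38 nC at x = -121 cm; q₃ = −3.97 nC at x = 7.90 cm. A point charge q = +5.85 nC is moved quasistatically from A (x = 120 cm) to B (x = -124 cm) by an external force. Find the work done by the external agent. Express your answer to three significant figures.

For quasistatic motion the external work equals the change in potential energy: W_ext = qΔV = q(V_B − V_A).
At A: distances to the source charges are 0.0500 m, 2.41 m, 1.12 m; V_A = Σ kqᵢ/rᵢ = -782 V.
At B: distances to the source charges are 2.49 m, 0.0300 m, 1.32 m; V_B = Σ kqᵢ/rᵢ = 671 V.
ΔV = V_B − V_A = 1450 V.
W_ext = qΔV = (5.85×10⁻⁹ C)(1450 V) = 8.50×10⁻⁶ J.

8.50×10⁻⁶ J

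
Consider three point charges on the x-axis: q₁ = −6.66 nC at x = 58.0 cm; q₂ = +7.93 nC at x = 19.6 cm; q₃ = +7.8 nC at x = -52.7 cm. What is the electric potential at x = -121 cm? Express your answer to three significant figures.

The total potential is the scalar sum of each charge's contribution, V = Σ kqᵢ/rᵢ.
Distances from the field point to each charge: r₁ = 1.79 m, r₂ = 1.41 m, r₃ = 0.683 m.
V = k[(-6.66×10⁻⁹)/(1.79) + (7.93×10⁻⁹)/(1.41) + (7.80×10⁻⁹)/(0.683)] = 120 V.

120 V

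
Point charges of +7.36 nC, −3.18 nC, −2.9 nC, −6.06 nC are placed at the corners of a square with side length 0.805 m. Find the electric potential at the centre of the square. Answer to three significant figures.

Electric potential is a scalar, so the contributions from each charge add algebraically: V = Σ kqᵢ/rᵢ.
The distance from each corner to the centre is a√2/2 = 0.569 m.
V = k[(7.36×10⁻⁹)/(0.569) + (-3.18×10⁻⁹)/(0.569) + (-2.90×10⁻⁹)/(0.569) + (-6.06×10⁻⁹)/(0.569)] = -75.5 V.

-75.5 V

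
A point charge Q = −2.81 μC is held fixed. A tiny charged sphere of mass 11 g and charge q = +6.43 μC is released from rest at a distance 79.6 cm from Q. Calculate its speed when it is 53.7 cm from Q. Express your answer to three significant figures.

4.23 m/s

Only the electrostatic force acts, so mechanical energy is conserved: ½mv² = U₁ − U₂ = kQq(1/r₁ − 1/r₂).
U₁ − U₂ = (8.99×10⁹ N·m²/C²)(-2.81×10⁻⁶ C)(6.43×10⁻⁶ C)(1/0.796 − 1/0.537) = 0.0984 J.
v = √(2·0.0984/0.0110) = 4.23 m/s.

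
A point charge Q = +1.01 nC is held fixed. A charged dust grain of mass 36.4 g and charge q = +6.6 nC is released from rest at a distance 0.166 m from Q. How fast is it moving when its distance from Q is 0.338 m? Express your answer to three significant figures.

3.18×10⁻³ m/s

Only the electrostatic force acts, so mechanical energy is conserved: ½mv² = U₁ − U₂ = kQq(1/r₁ − 1/r₂).
U₁ − U₂ = (8.99×10⁹ N·m²/C²)(1.01×10⁻⁹ C)(6.60×10⁻⁹ C)(1/0.166 − 1/0.338) = 1.84×10⁻⁷ J.
v = √(2·1.84×10⁻⁷/0.0364) = 3.18×10⁻³ m/s.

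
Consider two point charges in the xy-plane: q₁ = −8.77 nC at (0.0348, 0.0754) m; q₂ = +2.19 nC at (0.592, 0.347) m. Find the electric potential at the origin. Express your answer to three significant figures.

The total potential is the scalar sum of each charge's contribution, V = Σ kqᵢ/rᵢ.
Distances from the field point to each charge: r₁ = 0.0830 m, r₂ = 0.686 m.
V = k[(-8.77×10⁻⁹)/(0.0830) + (2.19×10⁻⁹)/(0.686)] = -921 V.

-921 V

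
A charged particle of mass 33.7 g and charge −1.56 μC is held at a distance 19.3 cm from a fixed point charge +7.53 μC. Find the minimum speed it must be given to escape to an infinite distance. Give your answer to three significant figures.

To just escape, total mechanical energy must reach zero at infinity: ½mv²_min + U = 0, so ½mv²_min = −U = |kQq|/r.
|U| = |kQq|/r = (8.99×10⁹ N·m²/C²)(7.53×10⁻⁶)(1.56×10⁻⁶)/(0.193) = 0.547 J.
v_min = √(2|U|/m) = √(2·0.547/0.0337) = 5.70 m/s.

5.70 m/s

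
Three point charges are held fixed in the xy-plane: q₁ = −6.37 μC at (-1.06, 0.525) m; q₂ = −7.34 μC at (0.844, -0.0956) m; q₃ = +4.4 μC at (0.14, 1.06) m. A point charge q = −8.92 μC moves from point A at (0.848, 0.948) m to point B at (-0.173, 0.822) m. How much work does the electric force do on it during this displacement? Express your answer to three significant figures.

The work done by the electric force is W_field = −ΔU = −q(V_B − V_A) = q(V_A − V_B).
At A: distances to the source charges are 1.95 m, 1.04 m, 0.717 m; V_A = Σ kqᵢ/rᵢ = -3.73×10⁴ V.
At B: distances to the source charges are 0.935 m, 1.37 m, 0.393 m; V_B = Σ kqᵢ/rᵢ = -8800 V.
ΔV = V_B − V_A = 2.86×10⁴ V.
W_field = −qΔV = −(-8.92×10⁻⁶ C)(2.86×10⁴ V) = 0.255 J.

0.255 J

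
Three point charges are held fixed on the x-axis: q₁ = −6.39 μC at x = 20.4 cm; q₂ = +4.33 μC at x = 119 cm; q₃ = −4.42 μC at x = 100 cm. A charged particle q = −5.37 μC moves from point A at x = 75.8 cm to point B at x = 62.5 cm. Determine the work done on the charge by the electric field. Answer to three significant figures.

0.0229 J

The work done by the electric force is W_field = −ΔU = −q(V_B − V_A) = q(V_A − V_B).
At A: distances to the source charges are 0.554 m, 0.432 m, 0.242 m; V_A = Σ kqᵢ/rᵢ = -1.78×10⁵ V.
At B: distances to the source charges are 0.421 m, 0.565 m, 0.375 m; V_B = Σ kqᵢ/rᵢ = -1.74×10⁵ V.
ΔV = V_B − V_A = 4270 V.
W_field = −qΔV = −(-5.37×10⁻⁶ C)(4270 V) = 0.0229 J.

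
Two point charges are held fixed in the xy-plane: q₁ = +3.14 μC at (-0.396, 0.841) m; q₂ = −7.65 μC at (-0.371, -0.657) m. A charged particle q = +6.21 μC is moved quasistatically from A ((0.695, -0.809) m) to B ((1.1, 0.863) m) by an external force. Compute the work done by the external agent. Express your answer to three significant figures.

0.223 J

For quasistatic motion the external work equals the change in potential energy: W_ext = qΔV = q(V_B − V_A).
At A: distances to the source charges are 1.98 m, 1.08 m; V_A = Σ kqᵢ/rᵢ = -4.96×10⁴ V.
At B: distances to the source charges are 1.50 m, 2.12 m; V_B = Σ kqᵢ/rᵢ = -1.36×10⁴ V.
ΔV = V_B − V_A = 3.60×10⁴ V.
W_ext = qΔV = (6.21×10⁻⁶ C)(3.60×10⁴ V) = 0.223 J.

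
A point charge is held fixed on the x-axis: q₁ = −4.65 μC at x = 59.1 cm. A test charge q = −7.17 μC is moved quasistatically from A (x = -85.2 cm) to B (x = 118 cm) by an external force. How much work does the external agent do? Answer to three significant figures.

For quasistatic motion the external work equals the change in potential energy: W_ext = qΔV = q(V_B − V_A).
At A: distance to the source charge is 1.44 m; V_A = kq₁/r = -2.90×10⁴ V.
At B: distance to the source charge is 0.589 m; V_B = kq₁/r = -7.10×10⁴ V.
ΔV = V_B − V_A = -4.20×10⁴ V.
W_ext = qΔV = (-7.17×10⁻⁶ C)(-4.20×10⁴ V) = 0.301 J.

0.301 J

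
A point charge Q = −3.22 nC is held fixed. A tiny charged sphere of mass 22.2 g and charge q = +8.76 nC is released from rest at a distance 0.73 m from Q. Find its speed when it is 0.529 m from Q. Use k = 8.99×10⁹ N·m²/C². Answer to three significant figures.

3.45×10⁻³ m/s

Only the electrostatic force acts, so mechanical energy is conserved: ½mv² = U₁ − U₂ = kQq(1/r₁ − 1/r₂).
U₁ − U₂ = (8.99×10⁹ N·m²/C²)(-3.22×10⁻⁹ C)(8.76×10⁻⁹ C)(1/0.730 − 1/0.529) = 1.32×10⁻⁷ J.
v = √(2·1.32×10⁻⁷/0.0222) = 3.45×10⁻³ m/s.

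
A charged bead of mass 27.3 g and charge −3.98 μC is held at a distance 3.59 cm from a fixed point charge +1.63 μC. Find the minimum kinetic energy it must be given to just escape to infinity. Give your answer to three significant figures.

1.62 J

To just escape, total mechanical energy must reach zero at infinity: ½mv²_min + U = 0, so ½mv²_min = −U = |kQq|/r.
|U| = |kQq|/r = (8.99×10⁹ N·m²/C²)(1.63×10⁻⁶)(3.98×10⁻⁶)/(0.0359) = 1.62 J.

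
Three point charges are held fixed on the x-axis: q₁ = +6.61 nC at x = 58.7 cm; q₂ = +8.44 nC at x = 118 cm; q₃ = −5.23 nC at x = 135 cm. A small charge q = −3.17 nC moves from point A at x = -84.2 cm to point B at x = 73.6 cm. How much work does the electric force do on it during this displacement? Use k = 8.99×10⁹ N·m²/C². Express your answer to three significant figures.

1.38×10⁻⁶ J

The work done by the electric force is W_field = −ΔU = −q(V_B − V_A) = q(V_A − V_B).
At A: distances to the source charges are 1.43 m, 2.02 m, 2.19 m; V_A = Σ kqᵢ/rᵢ = 57.7 V.
At B: distances to the source charges are 0.149 m, 0.444 m, 0.614 m; V_B = Σ kqᵢ/rᵢ = 493 V.
ΔV = V_B − V_A = 435 V.
W_field = −qΔV = −(-3.17×10⁻⁹ C)(435 V) = 1.38×10⁻⁶ J.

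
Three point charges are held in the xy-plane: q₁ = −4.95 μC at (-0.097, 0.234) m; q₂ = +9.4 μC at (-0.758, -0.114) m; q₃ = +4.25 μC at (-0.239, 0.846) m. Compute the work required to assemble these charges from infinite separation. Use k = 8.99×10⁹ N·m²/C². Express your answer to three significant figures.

-0.532 J

The work to assemble the configuration equals its total potential energy, U = Σ kqᵢqⱼ/rᵢⱼ over all pairs.
Pair separations: r₁₂ = 0.747 m, r₁₃ = 0.628 m, r₂₃ = 1.09 m.
U = (-0.560) + (-0.301) + (0.329) = -0.532 J.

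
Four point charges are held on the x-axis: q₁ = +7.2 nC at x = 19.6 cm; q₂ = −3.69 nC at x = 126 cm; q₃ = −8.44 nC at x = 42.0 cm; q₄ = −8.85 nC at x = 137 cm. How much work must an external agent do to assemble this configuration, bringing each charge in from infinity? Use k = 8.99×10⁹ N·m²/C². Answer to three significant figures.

5.58×10⁻⁷ J

The assembly work is the sum of pairwise potential energies, U = Σ_{i<j} kqᵢqⱼ/rᵢⱼ.
Pair separations: r₁₂ = 1.06 m, r₁₃ = 0.224 m, r₁₄ = 1.17 m, r₂₃ = 0.840 m, r₂₄ = 0.110 m, r₃₄ = 0.950 m.
Summing all 6 pair terms gives U = 5.58×10⁻⁷ J.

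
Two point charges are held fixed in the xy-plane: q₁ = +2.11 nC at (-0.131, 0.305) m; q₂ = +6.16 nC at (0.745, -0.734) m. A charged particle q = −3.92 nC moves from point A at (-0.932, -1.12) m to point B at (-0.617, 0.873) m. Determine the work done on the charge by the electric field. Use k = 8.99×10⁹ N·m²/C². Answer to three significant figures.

3.09×10⁻⁸ J

The work done by the electric force is W_field = −ΔU = −q(V_B − V_A) = q(V_A − V_B).
At A: distances to the source charges are 1.63 m, 1.72 m; V_A = Σ kqᵢ/rᵢ = 43.8 V.
At B: distances to the source charges are 0.748 m, 2.11 m; V_B = Σ kqᵢ/rᵢ = 51.7 V.
ΔV = V_B − V_A = 7.88 V.
W_field = −qΔV = −(-3.92×10⁻⁹ C)(7.88 V) = 3.09×10⁻⁸ J.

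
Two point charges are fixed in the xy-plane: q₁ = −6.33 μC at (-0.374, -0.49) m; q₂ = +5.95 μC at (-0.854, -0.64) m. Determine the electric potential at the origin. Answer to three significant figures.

-4.22×10⁴ V

Electric potential is a scalar, so the contributions from each charge add algebraically: V = Σ kqᵢ/rᵢ.
Distances from the field point to each charge: r₁ = 0.616 m, r₂ = 1.07 m.
V = k[(-6.33×10⁻⁶)/(0.616) + (5.95×10⁻⁶)/(1.07)] = -4.22×10⁴ V.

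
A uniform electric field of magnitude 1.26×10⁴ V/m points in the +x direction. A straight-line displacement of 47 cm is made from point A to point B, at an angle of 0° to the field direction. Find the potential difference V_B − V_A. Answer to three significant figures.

Only the component of displacement along E changes the potential: ΔV = −E·d·cosθ.
ΔV = −(1.26×10⁴ V/m)(0.470 m)cos0° = -5920 V.

-5920 V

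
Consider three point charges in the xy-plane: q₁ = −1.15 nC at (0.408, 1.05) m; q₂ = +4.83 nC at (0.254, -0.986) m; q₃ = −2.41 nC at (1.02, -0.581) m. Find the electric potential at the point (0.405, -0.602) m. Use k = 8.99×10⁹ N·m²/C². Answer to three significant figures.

63.8 V

Electric potential is a scalar, so the contributions from each charge add algebraically: V = Σ kqᵢ/rᵢ.
Distances from the field point to each charge: r₁ = 1.65 m, r₂ = 0.413 m, r₃ = 0.615 m.
V = k[(-1.15×10⁻⁹)/(1.65) + (4.83×10⁻⁹)/(0.413) + (-2.41×10⁻⁹)/(0.615)] = 63.8 V.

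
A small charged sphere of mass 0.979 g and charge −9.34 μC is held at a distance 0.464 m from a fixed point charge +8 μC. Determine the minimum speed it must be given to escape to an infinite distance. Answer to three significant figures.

54.4 m/s

To just escape, total mechanical energy must reach zero at infinity: ½mv²_min + U = 0, so ½mv²_min = −U = |kQq|/r.
|U| = |kQq|/r = (8.99×10⁹ N·m²/C²)(8.00×10⁻⁶)(9.34×10⁻⁶)/(0.464) = 1.45 J.
v_min = √(2|U|/m) = √(2·1.45/9.79×10⁻⁴) = 54.4 m/s.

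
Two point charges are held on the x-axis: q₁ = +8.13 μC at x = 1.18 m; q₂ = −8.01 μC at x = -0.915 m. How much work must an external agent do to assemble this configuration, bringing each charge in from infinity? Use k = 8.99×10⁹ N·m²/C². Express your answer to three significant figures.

-0.279 J

The assembly work is the sum of pairwise potential energies, U = Σ_{i<j} kqᵢqⱼ/rᵢⱼ.
Pair separations: r₁₂ = 2.09 m.
U = (-0.279) = -0.279 J.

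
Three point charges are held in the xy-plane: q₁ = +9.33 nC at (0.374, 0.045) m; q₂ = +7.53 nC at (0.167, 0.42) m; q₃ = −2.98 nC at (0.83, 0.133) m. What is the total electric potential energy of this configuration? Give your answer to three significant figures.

6.57×10⁻⁷ J

The assembly work is the sum of pairwise potential energies, U = Σ_{i<j} kqᵢqⱼ/rᵢⱼ.
Pair separations: r₁₂ = 0.428 m, r₁₃ = 0.464 m, r₂₃ = 0.722 m.
U = (1.47×10⁻⁶) + (-5.38×10⁻⁷) + (-2.79×10⁻⁷) = 6.57×10⁻⁷ J.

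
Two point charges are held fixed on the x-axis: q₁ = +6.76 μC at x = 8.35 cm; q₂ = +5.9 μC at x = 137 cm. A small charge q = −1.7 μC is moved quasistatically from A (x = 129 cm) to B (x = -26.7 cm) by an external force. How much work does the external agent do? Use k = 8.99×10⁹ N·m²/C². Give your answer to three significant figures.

0.863 J

For quasistatic motion the external work equals the change in potential energy: W_ext = qΔV = q(V_B − V_A).
At A: distances to the source charges are 1.21 m, 0.0800 m; V_A = Σ kqᵢ/rᵢ = 7.13×10⁵ V.
At B: distances to the source charges are 0.351 m, 1.64 m; V_B = Σ kqᵢ/rᵢ = 2.06×10⁵ V.
ΔV = V_B − V_A = -5.08×10⁵ V.
W_ext = qΔV = (-1.70×10⁻⁶ C)(-5.08×10⁵ V) = 0.863 J.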